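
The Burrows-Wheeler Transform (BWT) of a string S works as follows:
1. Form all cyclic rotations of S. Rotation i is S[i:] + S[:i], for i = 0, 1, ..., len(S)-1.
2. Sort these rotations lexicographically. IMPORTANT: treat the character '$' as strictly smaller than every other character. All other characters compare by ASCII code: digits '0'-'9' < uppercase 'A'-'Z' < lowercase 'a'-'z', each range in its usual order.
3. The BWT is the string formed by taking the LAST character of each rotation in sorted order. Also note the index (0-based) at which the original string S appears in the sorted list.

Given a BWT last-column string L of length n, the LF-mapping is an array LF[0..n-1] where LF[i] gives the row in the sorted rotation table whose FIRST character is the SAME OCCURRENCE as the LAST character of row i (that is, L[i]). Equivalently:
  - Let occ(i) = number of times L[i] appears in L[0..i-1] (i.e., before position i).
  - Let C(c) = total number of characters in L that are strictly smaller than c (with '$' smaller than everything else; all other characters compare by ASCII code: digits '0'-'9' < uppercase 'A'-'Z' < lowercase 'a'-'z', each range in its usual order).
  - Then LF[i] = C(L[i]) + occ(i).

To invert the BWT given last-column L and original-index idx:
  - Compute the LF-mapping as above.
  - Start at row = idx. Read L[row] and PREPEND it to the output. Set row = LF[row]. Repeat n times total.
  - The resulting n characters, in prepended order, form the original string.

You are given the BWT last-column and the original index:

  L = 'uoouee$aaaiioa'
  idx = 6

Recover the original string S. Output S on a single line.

Answer: eeauaoaioaiou$

Derivation:
LF mapping: 12 9 10 13 5 6 0 1 2 3 7 8 11 4
Walk LF starting at row 6, prepending L[row]:
  step 1: row=6, L[6]='$', prepend. Next row=LF[6]=0
  step 2: row=0, L[0]='u', prepend. Next row=LF[0]=12
  step 3: row=12, L[12]='o', prepend. Next row=LF[12]=11
  step 4: row=11, L[11]='i', prepend. Next row=LF[11]=8
  step 5: row=8, L[8]='a', prepend. Next row=LF[8]=2
  step 6: row=2, L[2]='o', prepend. Next row=LF[2]=10
  step 7: row=10, L[10]='i', prepend. Next row=LF[10]=7
  step 8: row=7, L[7]='a', prepend. Next row=LF[7]=1
  step 9: row=1, L[1]='o', prepend. Next row=LF[1]=9
  step 10: row=9, L[9]='a', prepend. Next row=LF[9]=3
  step 11: row=3, L[3]='u', prepend. Next row=LF[3]=13
  step 12: row=13, L[13]='a', prepend. Next row=LF[13]=4
  step 13: row=4, L[4]='e', prepend. Next row=LF[4]=5
  step 14: row=5, L[5]='e', prepend. Next row=LF[5]=6
Reversed output: eeauaoaioaiou$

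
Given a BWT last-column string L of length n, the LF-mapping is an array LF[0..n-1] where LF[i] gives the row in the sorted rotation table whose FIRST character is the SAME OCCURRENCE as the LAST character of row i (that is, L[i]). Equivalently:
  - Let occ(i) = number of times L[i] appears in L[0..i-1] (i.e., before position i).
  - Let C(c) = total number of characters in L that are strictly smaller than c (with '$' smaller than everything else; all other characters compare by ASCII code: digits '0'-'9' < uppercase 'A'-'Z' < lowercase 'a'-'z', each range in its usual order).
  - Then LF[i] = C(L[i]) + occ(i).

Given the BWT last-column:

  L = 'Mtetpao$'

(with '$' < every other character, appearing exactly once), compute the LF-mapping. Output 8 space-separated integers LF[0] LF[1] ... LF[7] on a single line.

Char counts: '$':1, 'M':1, 'a':1, 'e':1, 'o':1, 'p':1, 't':2
C (first-col start): C('$')=0, C('M')=1, C('a')=2, C('e')=3, C('o')=4, C('p')=5, C('t')=6
L[0]='M': occ=0, LF[0]=C('M')+0=1+0=1
L[1]='t': occ=0, LF[1]=C('t')+0=6+0=6
L[2]='e': occ=0, LF[2]=C('e')+0=3+0=3
L[3]='t': occ=1, LF[3]=C('t')+1=6+1=7
L[4]='p': occ=0, LF[4]=C('p')+0=5+0=5
L[5]='a': occ=0, LF[5]=C('a')+0=2+0=2
L[6]='o': occ=0, LF[6]=C('o')+0=4+0=4
L[7]='$': occ=0, LF[7]=C('$')+0=0+0=0

Answer: 1 6 3 7 5 2 4 0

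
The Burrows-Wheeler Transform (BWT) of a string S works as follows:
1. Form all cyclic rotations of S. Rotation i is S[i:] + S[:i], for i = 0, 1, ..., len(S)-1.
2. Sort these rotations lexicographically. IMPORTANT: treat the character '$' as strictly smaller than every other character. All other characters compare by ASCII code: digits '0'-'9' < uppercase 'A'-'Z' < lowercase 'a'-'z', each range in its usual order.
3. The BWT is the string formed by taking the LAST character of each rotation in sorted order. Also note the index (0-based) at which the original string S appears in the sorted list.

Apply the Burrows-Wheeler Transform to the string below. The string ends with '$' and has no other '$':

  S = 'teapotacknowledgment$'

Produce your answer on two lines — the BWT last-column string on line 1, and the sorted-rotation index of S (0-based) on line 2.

Answer: tteaetlmdcwgkepnano$o
19

Derivation:
All 21 rotations (rotation i = S[i:]+S[:i]):
  rot[0] = teapotacknowledgment$
  rot[1] = eapotacknowledgment$t
  rot[2] = apotacknowledgment$te
  rot[3] = potacknowledgment$tea
  rot[4] = otacknowledgment$teap
  rot[5] = tacknowledgment$teapo
  rot[6] = acknowledgment$teapot
  rot[7] = cknowledgment$teapota
  rot[8] = knowledgment$teapotac
  rot[9] = nowledgment$teapotack
  rot[10] = owledgment$teapotackn
  rot[11] = wledgment$teapotackno
  rot[12] = ledgment$teapotacknow
  rot[13] = edgment$teapotacknowl
  rot[14] = dgment$teapotacknowle
  rot[15] = gment$teapotacknowled
  rot[16] = ment$teapotacknowledg
  rot[17] = ent$teapotacknowledgm
  rot[18] = nt$teapotacknowledgme
  rot[19] = t$teapotacknowledgmen
  rot[20] = $teapotacknowledgment
Sorted (with $ < everything):
  sorted[0] = $teapotacknowledgment  (last char: 't')
  sorted[1] = acknowledgment$teapot  (last char: 't')
  sorted[2] = apotacknowledgment$te  (last char: 'e')
  sorted[3] = cknowledgment$teapota  (last char: 'a')
  sorted[4] = dgment$teapotacknowle  (last char: 'e')
  sorted[5] = eapotacknowledgment$t  (last char: 't')
  sorted[6] = edgment$teapotacknowl  (last char: 'l')
  sorted[7] = ent$teapotacknowledgm  (last char: 'm')
  sorted[8] = gment$teapotacknowled  (last char: 'd')
  sorted[9] = knowledgment$teapotac  (last char: 'c')
  sorted[10] = ledgment$teapotacknow  (last char: 'w')
  sorted[11] = ment$teapotacknowledg  (last char: 'g')
  sorted[12] = nowledgment$teapotack  (last char: 'k')
  sorted[13] = nt$teapotacknowledgme  (last char: 'e')
  sorted[14] = otacknowledgment$teap  (last char: 'p')
  sorted[15] = owledgment$teapotackn  (last char: 'n')
  sorted[16] = potacknowledgment$tea  (last char: 'a')
  sorted[17] = t$teapotacknowledgmen  (last char: 'n')
  sorted[18] = tacknowledgment$teapo  (last char: 'o')
  sorted[19] = teapotacknowledgment$  (last char: '$')
  sorted[20] = wledgment$teapotackno  (last char: 'o')
Last column: tteaetlmdcwgkepnano$o
Original string S is at sorted index 19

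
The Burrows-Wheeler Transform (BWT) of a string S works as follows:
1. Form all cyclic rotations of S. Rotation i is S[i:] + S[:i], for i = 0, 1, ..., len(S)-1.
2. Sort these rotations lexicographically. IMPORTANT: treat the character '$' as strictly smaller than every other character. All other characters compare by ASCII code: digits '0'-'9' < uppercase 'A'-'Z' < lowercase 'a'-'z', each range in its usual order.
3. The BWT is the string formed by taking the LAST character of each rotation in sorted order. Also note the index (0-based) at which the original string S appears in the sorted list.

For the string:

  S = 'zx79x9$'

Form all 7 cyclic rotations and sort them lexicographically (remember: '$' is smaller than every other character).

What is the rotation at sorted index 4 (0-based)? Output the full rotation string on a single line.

Answer: x79x9$z

Derivation:
All 7 rotations (rotation i = S[i:]+S[:i]):
  rot[0] = zx79x9$
  rot[1] = x79x9$z
  rot[2] = 79x9$zx
  rot[3] = 9x9$zx7
  rot[4] = x9$zx79
  rot[5] = 9$zx79x
  rot[6] = $zx79x9
Sorted (with $ < everything):
  sorted[0] = $zx79x9
  sorted[1] = 79x9$zx
  sorted[2] = 9$zx79x
  sorted[3] = 9x9$zx7
  sorted[4] = x79x9$z
  sorted[5] = x9$zx79
  sorted[6] = zx79x9$
sorted[4] = x79x9$z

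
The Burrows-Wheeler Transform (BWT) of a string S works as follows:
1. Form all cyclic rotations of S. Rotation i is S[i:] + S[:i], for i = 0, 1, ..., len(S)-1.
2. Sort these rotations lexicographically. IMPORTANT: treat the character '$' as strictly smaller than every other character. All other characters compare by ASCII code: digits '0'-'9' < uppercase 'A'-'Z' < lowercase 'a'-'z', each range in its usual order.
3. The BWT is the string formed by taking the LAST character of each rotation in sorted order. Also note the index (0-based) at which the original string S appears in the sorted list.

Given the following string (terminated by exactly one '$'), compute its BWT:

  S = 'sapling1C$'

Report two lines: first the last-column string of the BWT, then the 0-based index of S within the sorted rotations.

All 10 rotations (rotation i = S[i:]+S[:i]):
  rot[0] = sapling1C$
  rot[1] = apling1C$s
  rot[2] = pling1C$sa
  rot[3] = ling1C$sap
  rot[4] = ing1C$sapl
  rot[5] = ng1C$sapli
  rot[6] = g1C$saplin
  rot[7] = 1C$sapling
  rot[8] = C$sapling1
  rot[9] = $sapling1C
Sorted (with $ < everything):
  sorted[0] = $sapling1C  (last char: 'C')
  sorted[1] = 1C$sapling  (last char: 'g')
  sorted[2] = C$sapling1  (last char: '1')
  sorted[3] = apling1C$s  (last char: 's')
  sorted[4] = g1C$saplin  (last char: 'n')
  sorted[5] = ing1C$sapl  (last char: 'l')
  sorted[6] = ling1C$sap  (last char: 'p')
  sorted[7] = ng1C$sapli  (last char: 'i')
  sorted[8] = pling1C$sa  (last char: 'a')
  sorted[9] = sapling1C$  (last char: '$')
Last column: Cg1snlpia$
Original string S is at sorted index 9

Answer: Cg1snlpia$
9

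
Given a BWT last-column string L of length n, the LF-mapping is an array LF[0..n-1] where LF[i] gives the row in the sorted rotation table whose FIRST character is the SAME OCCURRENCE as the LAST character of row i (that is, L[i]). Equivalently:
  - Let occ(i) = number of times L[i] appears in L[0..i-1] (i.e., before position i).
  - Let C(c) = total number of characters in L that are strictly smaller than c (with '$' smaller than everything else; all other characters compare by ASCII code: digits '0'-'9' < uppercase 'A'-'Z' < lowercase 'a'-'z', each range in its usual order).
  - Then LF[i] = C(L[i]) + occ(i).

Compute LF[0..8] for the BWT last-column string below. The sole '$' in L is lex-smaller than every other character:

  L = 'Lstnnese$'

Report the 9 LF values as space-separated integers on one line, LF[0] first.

Char counts: '$':1, 'L':1, 'e':2, 'n':2, 's':2, 't':1
C (first-col start): C('$')=0, C('L')=1, C('e')=2, C('n')=4, C('s')=6, C('t')=8
L[0]='L': occ=0, LF[0]=C('L')+0=1+0=1
L[1]='s': occ=0, LF[1]=C('s')+0=6+0=6
L[2]='t': occ=0, LF[2]=C('t')+0=8+0=8
L[3]='n': occ=0, LF[3]=C('n')+0=4+0=4
L[4]='n': occ=1, LF[4]=C('n')+1=4+1=5
L[5]='e': occ=0, LF[5]=C('e')+0=2+0=2
L[6]='s': occ=1, LF[6]=C('s')+1=6+1=7
L[7]='e': occ=1, LF[7]=C('e')+1=2+1=3
L[8]='$': occ=0, LF[8]=C('$')+0=0+0=0

Answer: 1 6 8 4 5 2 7 3 0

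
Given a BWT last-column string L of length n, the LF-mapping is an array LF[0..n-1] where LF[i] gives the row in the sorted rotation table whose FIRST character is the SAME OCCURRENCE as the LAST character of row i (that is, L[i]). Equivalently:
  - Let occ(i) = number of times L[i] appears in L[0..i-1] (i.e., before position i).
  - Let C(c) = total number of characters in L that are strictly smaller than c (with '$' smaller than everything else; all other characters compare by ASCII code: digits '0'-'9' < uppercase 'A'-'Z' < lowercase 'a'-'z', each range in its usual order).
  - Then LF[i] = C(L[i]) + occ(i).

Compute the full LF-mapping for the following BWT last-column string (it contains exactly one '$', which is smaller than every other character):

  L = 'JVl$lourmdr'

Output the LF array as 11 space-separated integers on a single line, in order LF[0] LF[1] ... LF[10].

Answer: 1 2 4 0 5 7 10 8 6 3 9

Derivation:
Char counts: '$':1, 'J':1, 'V':1, 'd':1, 'l':2, 'm':1, 'o':1, 'r':2, 'u':1
C (first-col start): C('$')=0, C('J')=1, C('V')=2, C('d')=3, C('l')=4, C('m')=6, C('o')=7, C('r')=8, C('u')=10
L[0]='J': occ=0, LF[0]=C('J')+0=1+0=1
L[1]='V': occ=0, LF[1]=C('V')+0=2+0=2
L[2]='l': occ=0, LF[2]=C('l')+0=4+0=4
L[3]='$': occ=0, LF[3]=C('$')+0=0+0=0
L[4]='l': occ=1, LF[4]=C('l')+1=4+1=5
L[5]='o': occ=0, LF[5]=C('o')+0=7+0=7
L[6]='u': occ=0, LF[6]=C('u')+0=10+0=10
L[7]='r': occ=0, LF[7]=C('r')+0=8+0=8
L[8]='m': occ=0, LF[8]=C('m')+0=6+0=6
L[9]='d': occ=0, LF[9]=C('d')+0=3+0=3
L[10]='r': occ=1, LF[10]=C('r')+1=8+1=9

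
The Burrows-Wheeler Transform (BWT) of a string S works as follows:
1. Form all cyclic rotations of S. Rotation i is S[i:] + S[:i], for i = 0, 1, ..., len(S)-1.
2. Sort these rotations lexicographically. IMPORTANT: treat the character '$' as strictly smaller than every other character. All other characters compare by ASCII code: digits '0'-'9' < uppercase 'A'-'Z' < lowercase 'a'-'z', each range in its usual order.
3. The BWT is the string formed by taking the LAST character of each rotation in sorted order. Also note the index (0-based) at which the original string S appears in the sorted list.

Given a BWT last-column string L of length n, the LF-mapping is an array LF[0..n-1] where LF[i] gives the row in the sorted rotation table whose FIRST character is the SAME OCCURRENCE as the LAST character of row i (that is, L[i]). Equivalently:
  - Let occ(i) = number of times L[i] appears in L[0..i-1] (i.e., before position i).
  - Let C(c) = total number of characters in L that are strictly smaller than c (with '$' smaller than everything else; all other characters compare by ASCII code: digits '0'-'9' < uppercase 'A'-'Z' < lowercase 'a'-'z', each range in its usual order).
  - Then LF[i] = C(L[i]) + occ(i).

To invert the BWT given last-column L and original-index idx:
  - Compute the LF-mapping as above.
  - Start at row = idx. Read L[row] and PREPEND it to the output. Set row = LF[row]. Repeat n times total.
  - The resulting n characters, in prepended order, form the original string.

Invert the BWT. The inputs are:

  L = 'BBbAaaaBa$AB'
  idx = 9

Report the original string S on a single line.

LF mapping: 3 4 11 1 7 8 9 5 10 0 2 6
Walk LF starting at row 9, prepending L[row]:
  step 1: row=9, L[9]='$', prepend. Next row=LF[9]=0
  step 2: row=0, L[0]='B', prepend. Next row=LF[0]=3
  step 3: row=3, L[3]='A', prepend. Next row=LF[3]=1
  step 4: row=1, L[1]='B', prepend. Next row=LF[1]=4
  step 5: row=4, L[4]='a', prepend. Next row=LF[4]=7
  step 6: row=7, L[7]='B', prepend. Next row=LF[7]=5
  step 7: row=5, L[5]='a', prepend. Next row=LF[5]=8
  step 8: row=8, L[8]='a', prepend. Next row=LF[8]=10
  step 9: row=10, L[10]='A', prepend. Next row=LF[10]=2
  step 10: row=2, L[2]='b', prepend. Next row=LF[2]=11
  step 11: row=11, L[11]='B', prepend. Next row=LF[11]=6
  step 12: row=6, L[6]='a', prepend. Next row=LF[6]=9
Reversed output: aBbAaaBaBAB$

Answer: aBbAaaBaBAB$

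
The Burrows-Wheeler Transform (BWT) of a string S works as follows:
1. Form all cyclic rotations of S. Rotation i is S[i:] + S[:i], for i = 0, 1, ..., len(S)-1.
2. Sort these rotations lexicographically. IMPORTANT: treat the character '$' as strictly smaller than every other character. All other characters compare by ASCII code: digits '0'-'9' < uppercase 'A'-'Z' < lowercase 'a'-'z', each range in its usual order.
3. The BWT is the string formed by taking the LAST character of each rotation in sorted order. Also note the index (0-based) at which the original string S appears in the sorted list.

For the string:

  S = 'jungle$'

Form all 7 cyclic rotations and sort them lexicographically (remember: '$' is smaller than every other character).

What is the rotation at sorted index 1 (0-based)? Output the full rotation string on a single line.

All 7 rotations (rotation i = S[i:]+S[:i]):
  rot[0] = jungle$
  rot[1] = ungle$j
  rot[2] = ngle$ju
  rot[3] = gle$jun
  rot[4] = le$jung
  rot[5] = e$jungl
  rot[6] = $jungle
Sorted (with $ < everything):
  sorted[0] = $jungle
  sorted[1] = e$jungl
  sorted[2] = gle$jun
  sorted[3] = jungle$
  sorted[4] = le$jung
  sorted[5] = ngle$ju
  sorted[6] = ungle$j
sorted[1] = e$jungl

Answer: e$jungl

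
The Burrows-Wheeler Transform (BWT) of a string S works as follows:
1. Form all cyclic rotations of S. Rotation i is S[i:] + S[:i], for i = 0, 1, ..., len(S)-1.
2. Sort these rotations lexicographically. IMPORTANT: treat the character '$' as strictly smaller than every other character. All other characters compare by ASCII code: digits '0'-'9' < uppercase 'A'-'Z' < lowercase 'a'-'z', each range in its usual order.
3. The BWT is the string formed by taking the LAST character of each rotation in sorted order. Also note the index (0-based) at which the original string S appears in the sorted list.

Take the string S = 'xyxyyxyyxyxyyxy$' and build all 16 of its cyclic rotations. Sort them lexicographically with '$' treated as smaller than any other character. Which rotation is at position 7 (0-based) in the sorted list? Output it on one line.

All 16 rotations (rotation i = S[i:]+S[:i]):
  rot[0] = xyxyyxyyxyxyyxy$
  rot[1] = yxyyxyyxyxyyxy$x
  rot[2] = xyyxyyxyxyyxy$xy
  rot[3] = yyxyyxyxyyxy$xyx
  rot[4] = yxyyxyxyyxy$xyxy
  rot[5] = xyyxyxyyxy$xyxyy
  rot[6] = yyxyxyyxy$xyxyyx
  rot[7] = yxyxyyxy$xyxyyxy
  rot[8] = xyxyyxy$xyxyyxyy
  rot[9] = yxyyxy$xyxyyxyyx
  rot[10] = xyyxy$xyxyyxyyxy
  rot[11] = yyxy$xyxyyxyyxyx
  rot[12] = yxy$xyxyyxyyxyxy
  rot[13] = xy$xyxyyxyyxyxyy
  rot[14] = y$xyxyyxyyxyxyyx
  rot[15] = $xyxyyxyyxyxyyxy
Sorted (with $ < everything):
  sorted[0] = $xyxyyxyyxyxyyxy
  sorted[1] = xy$xyxyyxyyxyxyy
  sorted[2] = xyxyyxy$xyxyyxyy
  sorted[3] = xyxyyxyyxyxyyxy$
  sorted[4] = xyyxy$xyxyyxyyxy
  sorted[5] = xyyxyxyyxy$xyxyy
  sorted[6] = xyyxyyxyxyyxy$xy
  sorted[7] = y$xyxyyxyyxyxyyx
  sorted[8] = yxy$xyxyyxyyxyxy
  sorted[9] = yxyxyyxy$xyxyyxy
  sorted[10] = yxyyxy$xyxyyxyyx
  sorted[11] = yxyyxyxyyxy$xyxy
  sorted[12] = yxyyxyyxyxyyxy$x
  sorted[13] = yyxy$xyxyyxyyxyx
  sorted[14] = yyxyxyyxy$xyxyyx
  sorted[15] = yyxyyxyxyyxy$xyx
sorted[7] = y$xyxyyxyyxyxyyx

Answer: y$xyxyyxyyxyxyyx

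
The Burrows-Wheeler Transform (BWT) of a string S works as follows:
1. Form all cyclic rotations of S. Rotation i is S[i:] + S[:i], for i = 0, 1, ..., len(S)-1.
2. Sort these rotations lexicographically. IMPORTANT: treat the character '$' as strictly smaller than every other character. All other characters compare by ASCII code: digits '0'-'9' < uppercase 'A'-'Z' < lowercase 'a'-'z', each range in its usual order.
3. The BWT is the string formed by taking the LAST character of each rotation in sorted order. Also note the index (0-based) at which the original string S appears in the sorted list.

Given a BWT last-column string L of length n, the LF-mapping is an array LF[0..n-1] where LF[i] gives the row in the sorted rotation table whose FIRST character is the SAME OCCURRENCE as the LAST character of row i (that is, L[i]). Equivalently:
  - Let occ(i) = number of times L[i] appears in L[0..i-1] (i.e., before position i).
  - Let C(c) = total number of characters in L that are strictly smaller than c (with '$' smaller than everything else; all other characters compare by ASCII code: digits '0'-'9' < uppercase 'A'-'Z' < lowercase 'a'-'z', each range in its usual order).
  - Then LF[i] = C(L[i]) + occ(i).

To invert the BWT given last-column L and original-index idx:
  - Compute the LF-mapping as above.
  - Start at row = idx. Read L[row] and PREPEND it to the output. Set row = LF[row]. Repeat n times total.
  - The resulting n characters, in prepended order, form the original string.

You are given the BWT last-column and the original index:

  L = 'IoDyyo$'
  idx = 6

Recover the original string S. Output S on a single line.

Answer: yoyoDI$

Derivation:
LF mapping: 2 3 1 5 6 4 0
Walk LF starting at row 6, prepending L[row]:
  step 1: row=6, L[6]='$', prepend. Next row=LF[6]=0
  step 2: row=0, L[0]='I', prepend. Next row=LF[0]=2
  step 3: row=2, L[2]='D', prepend. Next row=LF[2]=1
  step 4: row=1, L[1]='o', prepend. Next row=LF[1]=3
  step 5: row=3, L[3]='y', prepend. Next row=LF[3]=5
  step 6: row=5, L[5]='o', prepend. Next row=LF[5]=4
  step 7: row=4, L[4]='y', prepend. Next row=LF[4]=6
Reversed output: yoyoDI$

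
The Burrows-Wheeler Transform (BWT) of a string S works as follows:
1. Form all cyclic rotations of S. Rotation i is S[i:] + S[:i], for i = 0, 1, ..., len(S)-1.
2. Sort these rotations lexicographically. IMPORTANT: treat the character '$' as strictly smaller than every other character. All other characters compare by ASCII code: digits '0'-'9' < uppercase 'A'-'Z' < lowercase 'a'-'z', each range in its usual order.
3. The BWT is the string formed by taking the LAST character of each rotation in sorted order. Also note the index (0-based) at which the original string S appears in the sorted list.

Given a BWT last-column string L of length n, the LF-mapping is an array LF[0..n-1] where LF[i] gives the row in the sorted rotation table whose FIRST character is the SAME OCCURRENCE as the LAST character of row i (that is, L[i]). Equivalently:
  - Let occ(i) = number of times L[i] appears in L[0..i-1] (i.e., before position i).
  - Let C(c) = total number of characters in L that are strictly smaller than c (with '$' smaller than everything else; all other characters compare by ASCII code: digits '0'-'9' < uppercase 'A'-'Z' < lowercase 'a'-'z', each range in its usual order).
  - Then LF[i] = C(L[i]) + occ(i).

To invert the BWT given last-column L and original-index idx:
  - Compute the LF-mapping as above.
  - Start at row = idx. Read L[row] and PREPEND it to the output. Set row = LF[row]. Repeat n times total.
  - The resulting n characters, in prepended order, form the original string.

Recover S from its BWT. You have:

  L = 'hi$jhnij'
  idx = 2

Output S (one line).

LF mapping: 1 3 0 5 2 7 4 6
Walk LF starting at row 2, prepending L[row]:
  step 1: row=2, L[2]='$', prepend. Next row=LF[2]=0
  step 2: row=0, L[0]='h', prepend. Next row=LF[0]=1
  step 3: row=1, L[1]='i', prepend. Next row=LF[1]=3
  step 4: row=3, L[3]='j', prepend. Next row=LF[3]=5
  step 5: row=5, L[5]='n', prepend. Next row=LF[5]=7
  step 6: row=7, L[7]='j', prepend. Next row=LF[7]=6
  step 7: row=6, L[6]='i', prepend. Next row=LF[6]=4
  step 8: row=4, L[4]='h', prepend. Next row=LF[4]=2
Reversed output: hijnjih$

Answer: hijnjih$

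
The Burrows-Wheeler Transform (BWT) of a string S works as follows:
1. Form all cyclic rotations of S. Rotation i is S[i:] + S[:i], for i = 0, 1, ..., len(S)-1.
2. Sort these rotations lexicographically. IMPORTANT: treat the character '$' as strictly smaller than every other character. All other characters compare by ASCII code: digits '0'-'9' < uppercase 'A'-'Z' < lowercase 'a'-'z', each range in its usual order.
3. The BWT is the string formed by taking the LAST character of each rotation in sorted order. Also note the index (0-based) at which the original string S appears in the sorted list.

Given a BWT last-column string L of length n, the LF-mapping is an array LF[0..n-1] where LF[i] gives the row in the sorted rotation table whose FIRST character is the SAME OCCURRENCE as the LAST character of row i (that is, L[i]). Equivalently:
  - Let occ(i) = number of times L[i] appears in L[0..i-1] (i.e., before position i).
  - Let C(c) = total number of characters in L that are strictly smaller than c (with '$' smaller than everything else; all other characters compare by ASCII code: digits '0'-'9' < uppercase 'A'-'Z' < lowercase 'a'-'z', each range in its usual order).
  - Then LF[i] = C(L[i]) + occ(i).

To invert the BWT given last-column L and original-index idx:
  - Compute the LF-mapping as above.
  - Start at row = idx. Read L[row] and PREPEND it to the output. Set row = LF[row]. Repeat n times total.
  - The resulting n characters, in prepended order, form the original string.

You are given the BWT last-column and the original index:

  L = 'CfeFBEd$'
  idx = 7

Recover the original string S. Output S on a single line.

Answer: fBFEdeC$

Derivation:
LF mapping: 2 7 6 4 1 3 5 0
Walk LF starting at row 7, prepending L[row]:
  step 1: row=7, L[7]='$', prepend. Next row=LF[7]=0
  step 2: row=0, L[0]='C', prepend. Next row=LF[0]=2
  step 3: row=2, L[2]='e', prepend. Next row=LF[2]=6
  step 4: row=6, L[6]='d', prepend. Next row=LF[6]=5
  step 5: row=5, L[5]='E', prepend. Next row=LF[5]=3
  step 6: row=3, L[3]='F', prepend. Next row=LF[3]=4
  step 7: row=4, L[4]='B', prepend. Next row=LF[4]=1
  step 8: row=1, L[1]='f', prepend. Next row=LF[1]=7
Reversed output: fBFEdeC$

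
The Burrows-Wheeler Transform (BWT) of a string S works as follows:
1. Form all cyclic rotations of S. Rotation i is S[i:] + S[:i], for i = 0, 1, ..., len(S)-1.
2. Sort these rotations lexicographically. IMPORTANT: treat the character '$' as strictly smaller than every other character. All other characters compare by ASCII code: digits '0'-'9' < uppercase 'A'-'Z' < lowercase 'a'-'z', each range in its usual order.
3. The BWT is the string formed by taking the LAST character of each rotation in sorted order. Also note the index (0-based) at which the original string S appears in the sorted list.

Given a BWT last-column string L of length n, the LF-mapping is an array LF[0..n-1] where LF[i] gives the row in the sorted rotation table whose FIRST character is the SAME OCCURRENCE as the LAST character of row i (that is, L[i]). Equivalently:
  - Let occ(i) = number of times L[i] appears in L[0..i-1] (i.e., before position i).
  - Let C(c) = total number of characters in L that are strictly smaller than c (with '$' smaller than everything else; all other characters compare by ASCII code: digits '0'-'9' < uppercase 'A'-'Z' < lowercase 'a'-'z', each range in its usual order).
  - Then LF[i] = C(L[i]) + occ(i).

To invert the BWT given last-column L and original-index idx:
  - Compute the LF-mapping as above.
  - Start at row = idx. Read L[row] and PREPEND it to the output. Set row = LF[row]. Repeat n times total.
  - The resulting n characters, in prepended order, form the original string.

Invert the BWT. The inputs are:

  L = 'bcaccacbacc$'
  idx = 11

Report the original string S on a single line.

LF mapping: 4 6 1 7 8 2 9 5 3 10 11 0
Walk LF starting at row 11, prepending L[row]:
  step 1: row=11, L[11]='$', prepend. Next row=LF[11]=0
  step 2: row=0, L[0]='b', prepend. Next row=LF[0]=4
  step 3: row=4, L[4]='c', prepend. Next row=LF[4]=8
  step 4: row=8, L[8]='a', prepend. Next row=LF[8]=3
  step 5: row=3, L[3]='c', prepend. Next row=LF[3]=7
  step 6: row=7, L[7]='b', prepend. Next row=LF[7]=5
  step 7: row=5, L[5]='a', prepend. Next row=LF[5]=2
  step 8: row=2, L[2]='a', prepend. Next row=LF[2]=1
  step 9: row=1, L[1]='c', prepend. Next row=LF[1]=6
  step 10: row=6, L[6]='c', prepend. Next row=LF[6]=9
  step 11: row=9, L[9]='c', prepend. Next row=LF[9]=10
  step 12: row=10, L[10]='c', prepend. Next row=LF[10]=11
Reversed output: ccccaabcacb$

Answer: ccccaabcacb$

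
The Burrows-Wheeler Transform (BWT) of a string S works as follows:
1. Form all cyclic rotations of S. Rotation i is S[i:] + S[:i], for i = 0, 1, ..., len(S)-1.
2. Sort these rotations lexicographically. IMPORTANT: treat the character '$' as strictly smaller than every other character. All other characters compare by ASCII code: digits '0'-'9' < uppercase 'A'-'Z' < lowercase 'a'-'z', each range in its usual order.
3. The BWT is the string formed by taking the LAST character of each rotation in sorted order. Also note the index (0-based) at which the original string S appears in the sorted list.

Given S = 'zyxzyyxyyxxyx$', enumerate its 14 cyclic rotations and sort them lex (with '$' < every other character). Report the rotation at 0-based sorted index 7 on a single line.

Answer: yxxyx$zyxzyyxy

Derivation:
All 14 rotations (rotation i = S[i:]+S[:i]):
  rot[0] = zyxzyyxyyxxyx$
  rot[1] = yxzyyxyyxxyx$z
  rot[2] = xzyyxyyxxyx$zy
  rot[3] = zyyxyyxxyx$zyx
  rot[4] = yyxyyxxyx$zyxz
  rot[5] = yxyyxxyx$zyxzy
  rot[6] = xyyxxyx$zyxzyy
  rot[7] = yyxxyx$zyxzyyx
  rot[8] = yxxyx$zyxzyyxy
  rot[9] = xxyx$zyxzyyxyy
  rot[10] = xyx$zyxzyyxyyx
  rot[11] = yx$zyxzyyxyyxx
  rot[12] = x$zyxzyyxyyxxy
  rot[13] = $zyxzyyxyyxxyx
Sorted (with $ < everything):
  sorted[0] = $zyxzyyxyyxxyx
  sorted[1] = x$zyxzyyxyyxxy
  sorted[2] = xxyx$zyxzyyxyy
  sorted[3] = xyx$zyxzyyxyyx
  sorted[4] = xyyxxyx$zyxzyy
  sorted[5] = xzyyxyyxxyx$zy
  sorted[6] = yx$zyxzyyxyyxx
  sorted[7] = yxxyx$zyxzyyxy
  sorted[8] = yxyyxxyx$zyxzy
  sorted[9] = yxzyyxyyxxyx$z
  sorted[10] = yyxxyx$zyxzyyx
  sorted[11] = yyxyyxxyx$zyxz
  sorted[12] = zyxzyyxyyxxyx$
  sorted[13] = zyyxyyxxyx$zyx
sorted[7] = yxxyx$zyxzyyxy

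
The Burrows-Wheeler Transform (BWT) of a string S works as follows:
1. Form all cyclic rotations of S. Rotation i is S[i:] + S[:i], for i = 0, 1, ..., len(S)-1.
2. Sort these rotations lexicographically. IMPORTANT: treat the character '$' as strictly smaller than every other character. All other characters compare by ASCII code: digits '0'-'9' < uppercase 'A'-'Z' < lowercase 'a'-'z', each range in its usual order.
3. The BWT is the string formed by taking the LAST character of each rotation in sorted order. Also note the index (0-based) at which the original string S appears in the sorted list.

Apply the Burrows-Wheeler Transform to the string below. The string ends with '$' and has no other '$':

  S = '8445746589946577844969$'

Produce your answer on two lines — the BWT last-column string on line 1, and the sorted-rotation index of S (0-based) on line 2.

Answer: 9884974466449557$756948
16

Derivation:
All 23 rotations (rotation i = S[i:]+S[:i]):
  rot[0] = 8445746589946577844969$
  rot[1] = 445746589946577844969$8
  rot[2] = 45746589946577844969$84
  rot[3] = 5746589946577844969$844
  rot[4] = 746589946577844969$8445
  rot[5] = 46589946577844969$84457
  rot[6] = 6589946577844969$844574
  rot[7] = 589946577844969$8445746
  rot[8] = 89946577844969$84457465
  rot[9] = 9946577844969$844574658
  rot[10] = 946577844969$8445746589
  rot[11] = 46577844969$84457465899
  rot[12] = 6577844969$844574658994
  rot[13] = 577844969$8445746589946
  rot[14] = 77844969$84457465899465
  rot[15] = 7844969$844574658994657
  rot[16] = 844969$8445746589946577
  rot[17] = 44969$84457465899465778
  rot[18] = 4969$844574658994657784
  rot[19] = 969$8445746589946577844
  rot[20] = 69$84457465899465778449
  rot[21] = 9$844574658994657784496
  rot[22] = $8445746589946577844969
Sorted (with $ < everything):
  sorted[0] = $8445746589946577844969  (last char: '9')
  sorted[1] = 445746589946577844969$8  (last char: '8')
  sorted[2] = 44969$84457465899465778  (last char: '8')
  sorted[3] = 45746589946577844969$84  (last char: '4')
  sorted[4] = 46577844969$84457465899  (last char: '9')
  sorted[5] = 46589946577844969$84457  (last char: '7')
  sorted[6] = 4969$844574658994657784  (last char: '4')
  sorted[7] = 5746589946577844969$844  (last char: '4')
  sorted[8] = 577844969$8445746589946  (last char: '6')
  sorted[9] = 589946577844969$8445746  (last char: '6')
  sorted[10] = 6577844969$844574658994  (last char: '4')
  sorted[11] = 6589946577844969$844574  (last char: '4')
  sorted[12] = 69$84457465899465778449  (last char: '9')
  sorted[13] = 746589946577844969$8445  (last char: '5')
  sorted[14] = 77844969$84457465899465  (last char: '5')
  sorted[15] = 7844969$844574658994657  (last char: '7')
  sorted[16] = 8445746589946577844969$  (last char: '$')
  sorted[17] = 844969$8445746589946577  (last char: '7')
  sorted[18] = 89946577844969$84457465  (last char: '5')
  sorted[19] = 9$844574658994657784496  (last char: '6')
  sorted[20] = 946577844969$8445746589  (last char: '9')
  sorted[21] = 969$8445746589946577844  (last char: '4')
  sorted[22] = 9946577844969$844574658  (last char: '8')
Last column: 9884974466449557$756948
Original string S is at sorted index 16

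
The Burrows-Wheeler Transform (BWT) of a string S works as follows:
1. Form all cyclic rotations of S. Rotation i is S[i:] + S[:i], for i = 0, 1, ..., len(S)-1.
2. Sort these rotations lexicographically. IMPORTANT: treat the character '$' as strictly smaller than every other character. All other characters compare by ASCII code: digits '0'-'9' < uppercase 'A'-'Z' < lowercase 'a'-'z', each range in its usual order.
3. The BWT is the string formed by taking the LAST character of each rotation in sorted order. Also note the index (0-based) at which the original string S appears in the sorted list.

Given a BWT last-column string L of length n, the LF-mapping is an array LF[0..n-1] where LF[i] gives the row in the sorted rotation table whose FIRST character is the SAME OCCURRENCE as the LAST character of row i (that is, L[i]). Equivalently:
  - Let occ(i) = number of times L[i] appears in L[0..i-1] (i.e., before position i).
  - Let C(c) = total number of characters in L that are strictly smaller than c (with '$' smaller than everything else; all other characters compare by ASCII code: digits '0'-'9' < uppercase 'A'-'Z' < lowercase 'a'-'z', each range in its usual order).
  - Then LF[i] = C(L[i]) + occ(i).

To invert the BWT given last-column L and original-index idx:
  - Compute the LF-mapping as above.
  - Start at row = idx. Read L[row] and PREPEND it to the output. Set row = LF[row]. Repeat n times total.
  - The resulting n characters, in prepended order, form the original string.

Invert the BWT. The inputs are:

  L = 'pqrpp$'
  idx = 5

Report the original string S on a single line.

Answer: rppqp$

Derivation:
LF mapping: 1 4 5 2 3 0
Walk LF starting at row 5, prepending L[row]:
  step 1: row=5, L[5]='$', prepend. Next row=LF[5]=0
  step 2: row=0, L[0]='p', prepend. Next row=LF[0]=1
  step 3: row=1, L[1]='q', prepend. Next row=LF[1]=4
  step 4: row=4, L[4]='p', prepend. Next row=LF[4]=3
  step 5: row=3, L[3]='p', prepend. Next row=LF[3]=2
  step 6: row=2, L[2]='r', prepend. Next row=LF[2]=5
Reversed output: rppqp$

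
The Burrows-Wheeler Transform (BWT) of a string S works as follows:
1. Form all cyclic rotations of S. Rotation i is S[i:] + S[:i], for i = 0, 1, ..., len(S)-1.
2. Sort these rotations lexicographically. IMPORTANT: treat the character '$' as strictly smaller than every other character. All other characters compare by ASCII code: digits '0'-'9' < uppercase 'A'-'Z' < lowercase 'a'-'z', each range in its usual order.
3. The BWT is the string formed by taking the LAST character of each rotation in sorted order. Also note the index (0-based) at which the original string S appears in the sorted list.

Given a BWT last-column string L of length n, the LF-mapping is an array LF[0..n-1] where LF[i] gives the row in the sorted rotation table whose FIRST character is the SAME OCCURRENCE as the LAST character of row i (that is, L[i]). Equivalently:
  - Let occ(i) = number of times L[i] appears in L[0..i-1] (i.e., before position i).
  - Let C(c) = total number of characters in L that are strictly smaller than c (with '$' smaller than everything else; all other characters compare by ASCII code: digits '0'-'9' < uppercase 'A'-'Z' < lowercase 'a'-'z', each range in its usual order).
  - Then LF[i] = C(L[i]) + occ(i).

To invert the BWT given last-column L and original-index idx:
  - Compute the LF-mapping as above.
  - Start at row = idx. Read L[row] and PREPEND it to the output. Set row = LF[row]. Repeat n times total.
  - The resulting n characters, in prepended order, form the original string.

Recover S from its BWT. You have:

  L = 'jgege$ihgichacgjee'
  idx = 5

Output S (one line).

Answer: eecggahejigchgiej$

Derivation:
LF mapping: 16 8 4 9 5 0 14 12 10 15 2 13 1 3 11 17 6 7
Walk LF starting at row 5, prepending L[row]:
  step 1: row=5, L[5]='$', prepend. Next row=LF[5]=0
  step 2: row=0, L[0]='j', prepend. Next row=LF[0]=16
  step 3: row=16, L[16]='e', prepend. Next row=LF[16]=6
  step 4: row=6, L[6]='i', prepend. Next row=LF[6]=14
  step 5: row=14, L[14]='g', prepend. Next row=LF[14]=11
  step 6: row=11, L[11]='h', prepend. Next row=LF[11]=13
  step 7: row=13, L[13]='c', prepend. Next row=LF[13]=3
  step 8: row=3, L[3]='g', prepend. Next row=LF[3]=9
  step 9: row=9, L[9]='i', prepend. Next row=LF[9]=15
  step 10: row=15, L[15]='j', prepend. Next row=LF[15]=17
  step 11: row=17, L[17]='e', prepend. Next row=LF[17]=7
  step 12: row=7, L[7]='h', prepend. Next row=LF[7]=12
  step 13: row=12, L[12]='a', prepend. Next row=LF[12]=1
  step 14: row=1, L[1]='g', prepend. Next row=LF[1]=8
  step 15: row=8, L[8]='g', prepend. Next row=LF[8]=10
  step 16: row=10, L[10]='c', prepend. Next row=LF[10]=2
  step 17: row=2, L[2]='e', prepend. Next row=LF[2]=4
  step 18: row=4, L[4]='e', prepend. Next row=LF[4]=5
Reversed output: eecggahejigchgiej$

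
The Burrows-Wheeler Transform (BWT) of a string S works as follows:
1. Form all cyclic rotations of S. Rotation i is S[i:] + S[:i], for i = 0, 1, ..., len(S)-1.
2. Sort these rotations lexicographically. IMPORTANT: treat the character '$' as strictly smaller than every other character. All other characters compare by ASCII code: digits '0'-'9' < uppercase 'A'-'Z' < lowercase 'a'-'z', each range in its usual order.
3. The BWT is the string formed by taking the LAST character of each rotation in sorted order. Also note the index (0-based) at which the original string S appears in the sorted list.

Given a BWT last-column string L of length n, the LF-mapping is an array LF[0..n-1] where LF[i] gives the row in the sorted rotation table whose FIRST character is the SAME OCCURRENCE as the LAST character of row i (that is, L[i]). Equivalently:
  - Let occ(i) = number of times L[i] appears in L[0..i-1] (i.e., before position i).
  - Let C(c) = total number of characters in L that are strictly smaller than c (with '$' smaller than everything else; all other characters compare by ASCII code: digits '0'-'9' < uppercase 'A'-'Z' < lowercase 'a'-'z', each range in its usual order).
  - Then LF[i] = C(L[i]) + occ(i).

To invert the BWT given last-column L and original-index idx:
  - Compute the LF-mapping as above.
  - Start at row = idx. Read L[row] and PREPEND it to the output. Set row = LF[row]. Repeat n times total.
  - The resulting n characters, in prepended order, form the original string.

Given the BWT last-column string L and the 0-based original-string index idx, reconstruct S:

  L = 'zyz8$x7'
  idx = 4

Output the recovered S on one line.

Answer: y7z8xz$

Derivation:
LF mapping: 5 4 6 2 0 3 1
Walk LF starting at row 4, prepending L[row]:
  step 1: row=4, L[4]='$', prepend. Next row=LF[4]=0
  step 2: row=0, L[0]='z', prepend. Next row=LF[0]=5
  step 3: row=5, L[5]='x', prepend. Next row=LF[5]=3
  step 4: row=3, L[3]='8', prepend. Next row=LF[3]=2
  step 5: row=2, L[2]='z', prepend. Next row=LF[2]=6
  step 6: row=6, L[6]='7', prepend. Next row=LF[6]=1
  step 7: row=1, L[1]='y', prepend. Next row=LF[1]=4
Reversed output: y7z8xz$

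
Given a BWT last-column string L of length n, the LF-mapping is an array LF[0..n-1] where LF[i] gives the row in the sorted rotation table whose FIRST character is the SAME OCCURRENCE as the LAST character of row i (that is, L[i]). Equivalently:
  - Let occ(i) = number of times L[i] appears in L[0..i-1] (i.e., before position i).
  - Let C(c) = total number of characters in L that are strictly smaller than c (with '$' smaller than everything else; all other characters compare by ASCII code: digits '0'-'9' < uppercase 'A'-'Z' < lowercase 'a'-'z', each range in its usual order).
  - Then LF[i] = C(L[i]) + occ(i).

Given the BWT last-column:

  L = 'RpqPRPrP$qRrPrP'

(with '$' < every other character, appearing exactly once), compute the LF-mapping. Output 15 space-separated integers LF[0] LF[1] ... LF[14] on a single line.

Char counts: '$':1, 'P':5, 'R':3, 'p':1, 'q':2, 'r':3
C (first-col start): C('$')=0, C('P')=1, C('R')=6, C('p')=9, C('q')=10, C('r')=12
L[0]='R': occ=0, LF[0]=C('R')+0=6+0=6
L[1]='p': occ=0, LF[1]=C('p')+0=9+0=9
L[2]='q': occ=0, LF[2]=C('q')+0=10+0=10
L[3]='P': occ=0, LF[3]=C('P')+0=1+0=1
L[4]='R': occ=1, LF[4]=C('R')+1=6+1=7
L[5]='P': occ=1, LF[5]=C('P')+1=1+1=2
L[6]='r': occ=0, LF[6]=C('r')+0=12+0=12
L[7]='P': occ=2, LF[7]=C('P')+2=1+2=3
L[8]='$': occ=0, LF[8]=C('$')+0=0+0=0
L[9]='q': occ=1, LF[9]=C('q')+1=10+1=11
L[10]='R': occ=2, LF[10]=C('R')+2=6+2=8
L[11]='r': occ=1, LF[11]=C('r')+1=12+1=13
L[12]='P': occ=3, LF[12]=C('P')+3=1+3=4
L[13]='r': occ=2, LF[13]=C('r')+2=12+2=14
L[14]='P': occ=4, LF[14]=C('P')+4=1+4=5

Answer: 6 9 10 1 7 2 12 3 0 11 8 13 4 14 5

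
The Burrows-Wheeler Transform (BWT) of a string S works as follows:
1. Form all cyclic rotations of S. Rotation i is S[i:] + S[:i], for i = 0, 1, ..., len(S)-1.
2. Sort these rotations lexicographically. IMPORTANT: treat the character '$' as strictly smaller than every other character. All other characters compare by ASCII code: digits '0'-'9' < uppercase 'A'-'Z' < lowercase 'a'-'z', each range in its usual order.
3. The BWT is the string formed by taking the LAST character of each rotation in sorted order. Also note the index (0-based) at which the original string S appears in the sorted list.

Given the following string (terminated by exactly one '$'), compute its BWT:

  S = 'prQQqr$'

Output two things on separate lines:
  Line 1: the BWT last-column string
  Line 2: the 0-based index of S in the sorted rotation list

Answer: rrQ$Qqp
3

Derivation:
All 7 rotations (rotation i = S[i:]+S[:i]):
  rot[0] = prQQqr$
  rot[1] = rQQqr$p
  rot[2] = QQqr$pr
  rot[3] = Qqr$prQ
  rot[4] = qr$prQQ
  rot[5] = r$prQQq
  rot[6] = $prQQqr
Sorted (with $ < everything):
  sorted[0] = $prQQqr  (last char: 'r')
  sorted[1] = QQqr$pr  (last char: 'r')
  sorted[2] = Qqr$prQ  (last char: 'Q')
  sorted[3] = prQQqr$  (last char: '$')
  sorted[4] = qr$prQQ  (last char: 'Q')
  sorted[5] = r$prQQq  (last char: 'q')
  sorted[6] = rQQqr$p  (last char: 'p')
Last column: rrQ$Qqp
Original string S is at sorted index 3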